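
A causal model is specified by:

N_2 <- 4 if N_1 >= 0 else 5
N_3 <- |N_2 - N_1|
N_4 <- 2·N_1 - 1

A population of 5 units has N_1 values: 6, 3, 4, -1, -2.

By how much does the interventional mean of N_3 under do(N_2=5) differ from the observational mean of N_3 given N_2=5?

Under do(N_2=5), N_2's equation is replaced by N_2=5 for every unit. Per-unit N_3: 1, 2, 1, 6, 7. Mean = 3.4.
Conditioning on N_2=5 selects the 2 unit(s) with N_1 ∈ {-1, -2}. Their N_3 values: 6, 7. Mean = 6.5.
Difference = 3.4 − 6.5 = -3.1.

-3.1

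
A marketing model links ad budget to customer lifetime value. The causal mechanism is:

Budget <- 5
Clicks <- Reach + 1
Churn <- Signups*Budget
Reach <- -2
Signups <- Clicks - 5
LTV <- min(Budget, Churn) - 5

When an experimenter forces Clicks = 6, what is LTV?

The intervention breaks the incoming arrows to Clicks: Clicks <- Reach + 1 no longer applies, and Clicks = 6.
Signups = Clicks - 5  [with Clicks=6]  = 1
Churn = Signups*Budget  [with Signups=1, Budget=5]  = 5
LTV = min(Budget, Churn) - 5  [with Budget=5, Churn=5]  = 0

0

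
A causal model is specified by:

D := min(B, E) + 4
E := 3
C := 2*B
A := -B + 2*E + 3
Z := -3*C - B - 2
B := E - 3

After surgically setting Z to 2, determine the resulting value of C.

0

The intervention breaks the incoming arrows to Z: Z := -3*C - B - 2 no longer applies, and Z = 2.
Since C is not a descendant of the intervened variable, it is unaffected.
B = E - 3  [with E=3]  = 0
C = 2*B  [with B=0]  = 0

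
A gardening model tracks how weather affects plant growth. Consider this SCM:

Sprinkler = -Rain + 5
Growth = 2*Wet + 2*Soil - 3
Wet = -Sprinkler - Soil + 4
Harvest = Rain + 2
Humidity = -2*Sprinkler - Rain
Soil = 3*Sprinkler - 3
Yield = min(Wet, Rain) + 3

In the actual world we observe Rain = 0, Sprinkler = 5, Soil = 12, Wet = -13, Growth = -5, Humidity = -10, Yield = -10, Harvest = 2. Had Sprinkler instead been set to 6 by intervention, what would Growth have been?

do(Sprinkler=6) replaces the equation Sprinkler = -Rain + 5 with the constant Sprinkler = 6.
Soil = 3*Sprinkler - 3  [with Sprinkler=6]  = 15
Wet = -Sprinkler - Soil + 4  [with Sprinkler=6, Soil=15]  = -17
Growth = 2*Wet + 2*Soil - 3  [with Wet=-17, Soil=15]  = -7

-7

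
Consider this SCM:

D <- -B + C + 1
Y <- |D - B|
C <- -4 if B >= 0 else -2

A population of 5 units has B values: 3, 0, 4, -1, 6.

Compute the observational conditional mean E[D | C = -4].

E[D|C=-4] averages over only the 4 units with C=-4 (B = 3, 0, 4, 6): D = -6, -3, -7, -9, mean -6.25.

-6.25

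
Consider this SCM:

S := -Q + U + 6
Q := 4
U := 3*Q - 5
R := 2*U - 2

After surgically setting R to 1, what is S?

9

Under do(R=1), the mechanism R := 2*U - 2 is discarded; R is fixed at 1.
Since S is not a descendant of the intervened variable, it is unaffected.
U = 3*Q - 5  [with Q=4]  = 7
S = -Q + U + 6  [with Q=4, U=7]  = 9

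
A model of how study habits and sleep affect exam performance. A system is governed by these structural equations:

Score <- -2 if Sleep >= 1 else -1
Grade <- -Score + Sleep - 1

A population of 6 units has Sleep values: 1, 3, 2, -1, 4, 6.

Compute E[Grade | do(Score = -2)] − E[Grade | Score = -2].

-0.7

Under do(Score=-2), Score's equation is replaced by Score=-2 for every unit. Per-unit Grade: 2, 4, 3, 0, 5, 7. Mean = 3.5.
E[Grade|Score=-2] averages over only the 5 units with Score=-2 (Sleep = 1, 3, 2, 4, 6): Grade = 2, 4, 3, 5, 7, mean 4.2.
Difference = 3.5 − 4.2 = -0.7.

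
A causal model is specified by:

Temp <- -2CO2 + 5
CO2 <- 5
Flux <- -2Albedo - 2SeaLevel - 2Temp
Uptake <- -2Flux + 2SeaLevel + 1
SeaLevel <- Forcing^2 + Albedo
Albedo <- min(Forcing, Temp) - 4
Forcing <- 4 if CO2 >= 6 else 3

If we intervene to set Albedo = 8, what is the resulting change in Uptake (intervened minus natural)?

170

The intervention breaks the incoming arrows to Albedo: Albedo <- min(Forcing, Temp) - 4 no longer applies, and Albedo = 8.
Forcing = 4 if CO2 >= 6 else 3  [with CO2=5]  = 3
Temp = -2CO2 + 5  [with CO2=5]  = -5
SeaLevel = Forcing^2 + Albedo  [with Forcing=3, Albedo=8]  = 17
Flux = -2Albedo - 2SeaLevel - 2Temp  [with Albedo=8, SeaLevel=17, Temp=-5]  = -40
Uptake = -2Flux + 2SeaLevel + 1  [with Flux=-40, SeaLevel=17]  = 115
Without intervention: Forcing = 4 if CO2 >= 6 else 3  [with CO2=5]  = 3; Temp = -2CO2 + 5  [with CO2=5]  = -5; Albedo = min(Forcing, Temp) - 4  [with Forcing=3, Temp=-5]  = -9; SeaLevel = Forcing^2 + Albedo  [with Forcing=3, Albedo=-9]  = 0; Flux = -2Albedo - 2SeaLevel - 2Temp  [with Albedo=-9, SeaLevel=0, Temp=-5]  = 28; Uptake = -2Flux + 2SeaLevel + 1  [with Flux=28, SeaLevel=0]  = -55.
Change = 115 − (-55) = 170.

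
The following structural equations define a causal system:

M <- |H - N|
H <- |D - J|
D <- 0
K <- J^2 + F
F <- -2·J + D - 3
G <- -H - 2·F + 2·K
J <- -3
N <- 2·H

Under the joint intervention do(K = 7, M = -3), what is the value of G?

Under do(K = 7, M = -3), each intervened variable's structural equation is replaced by its fixed value.
H = |D - J|  [with D=0, J=-3]  = 3
F = -2·J + D - 3  [with J=-3, D=0]  = 3
G = -H - 2·F + 2·K  [with H=3, F=3, K=7]  = 5

5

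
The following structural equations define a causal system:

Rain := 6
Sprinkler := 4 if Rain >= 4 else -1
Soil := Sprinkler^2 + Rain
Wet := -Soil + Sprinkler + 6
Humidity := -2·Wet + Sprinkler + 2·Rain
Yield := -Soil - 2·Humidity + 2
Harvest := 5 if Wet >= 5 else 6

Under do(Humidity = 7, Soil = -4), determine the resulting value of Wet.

Under do(Humidity = 7, Soil = -4), each intervened variable's structural equation is replaced by its fixed value.
Sprinkler = 4 if Rain >= 4 else -1  [with Rain=6]  = 4
Wet = -Soil + Sprinkler + 6  [with Soil=-4, Sprinkler=4]  = 14

14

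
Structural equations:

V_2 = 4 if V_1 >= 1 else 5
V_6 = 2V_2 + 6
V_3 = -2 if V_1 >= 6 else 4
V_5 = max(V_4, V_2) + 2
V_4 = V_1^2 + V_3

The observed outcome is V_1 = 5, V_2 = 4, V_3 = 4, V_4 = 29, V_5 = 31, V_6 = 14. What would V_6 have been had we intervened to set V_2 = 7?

20

Under do(V_2=7), the mechanism V_2 = 4 if V_1 >= 1 else 5 is discarded; V_2 is fixed at 7.
V_6 = 2V_2 + 6  [with V_2=7]  = 20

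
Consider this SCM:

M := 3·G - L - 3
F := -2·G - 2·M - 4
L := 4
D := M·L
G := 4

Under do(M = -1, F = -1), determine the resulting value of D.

Setting M = -1, F = -1 by intervention discards those variables' equations.
D = M·L  [with M=-1, L=4]  = -4

-4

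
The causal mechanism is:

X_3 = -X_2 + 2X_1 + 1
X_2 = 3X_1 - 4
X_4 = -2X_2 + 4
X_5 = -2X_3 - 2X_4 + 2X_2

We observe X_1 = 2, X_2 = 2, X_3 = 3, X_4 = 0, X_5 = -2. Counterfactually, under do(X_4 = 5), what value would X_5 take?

-12

Intervening sets X_4 = 5 and removes its equation (X_4 = -2X_2 + 4).
X_2 = 3X_1 - 4  [with X_1=2]  = 2
X_3 = -X_2 + 2X_1 + 1  [with X_2=2, X_1=2]  = 3
X_5 = -2X_3 - 2X_4 + 2X_2  [with X_3=3, X_4=5, X_2=2]  = -12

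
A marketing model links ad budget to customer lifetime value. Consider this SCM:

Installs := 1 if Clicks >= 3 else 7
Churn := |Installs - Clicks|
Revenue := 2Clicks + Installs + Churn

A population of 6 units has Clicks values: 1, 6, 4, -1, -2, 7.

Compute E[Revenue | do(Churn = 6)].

15

The intervention sets Churn=6 in all 6 units regardless of Clicks. Recomputing Revenue per unit gives 15, 19, 15, 11, 9, 21; average 15.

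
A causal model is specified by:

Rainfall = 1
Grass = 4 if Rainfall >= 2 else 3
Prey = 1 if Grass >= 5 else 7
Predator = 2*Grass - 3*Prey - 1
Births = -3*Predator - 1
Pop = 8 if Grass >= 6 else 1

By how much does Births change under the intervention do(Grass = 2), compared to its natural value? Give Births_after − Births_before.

6

do(Grass=2) replaces the equation Grass = 4 if Rainfall >= 2 else 3 with the constant Grass = 2.
Prey = 1 if Grass >= 5 else 7  [with Grass=2]  = 7
Predator = 2*Grass - 3*Prey - 1  [with Grass=2, Prey=7]  = -18
Births = -3*Predator - 1  [with Predator=-18]  = 53
Without intervention: Grass = 4 if Rainfall >= 2 else 3  [with Rainfall=1]  = 3; Prey = 1 if Grass >= 5 else 7  [with Grass=3]  = 7; Predator = 2*Grass - 3*Prey - 1  [with Grass=3, Prey=7]  = -16; Births = -3*Predator - 1  [with Predator=-16]  = 47.
Change = 53 − 47 = 6.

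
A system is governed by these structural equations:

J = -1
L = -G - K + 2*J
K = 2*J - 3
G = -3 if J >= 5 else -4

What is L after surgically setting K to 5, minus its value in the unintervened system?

Under do(K=5), the mechanism K = 2*J - 3 is discarded; K is fixed at 5.
G = -3 if J >= 5 else -4  [with J=-1]  = -4
L = -G - K + 2*J  [with G=-4, K=5, J=-1]  = -3
Without intervention: K = 2*J - 3  [with J=-1]  = -5; G = -3 if J >= 5 else -4  [with J=-1]  = -4; L = -G - K + 2*J  [with G=-4, K=-5, J=-1]  = 7.
Change = -3 − 7 = -10.

-10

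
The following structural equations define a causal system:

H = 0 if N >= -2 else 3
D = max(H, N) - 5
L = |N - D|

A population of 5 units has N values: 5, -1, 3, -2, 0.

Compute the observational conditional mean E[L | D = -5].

4

E[L|D=-5] averages over only the 3 units with D=-5 (N = -1, -2, 0): L = 4, 3, 5, mean 4.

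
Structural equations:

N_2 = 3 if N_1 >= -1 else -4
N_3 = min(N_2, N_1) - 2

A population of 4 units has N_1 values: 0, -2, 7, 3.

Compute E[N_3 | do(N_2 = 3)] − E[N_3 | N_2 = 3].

Every unit gets N_2=3 under the intervention. N_3 values become -2, -4, 1, 1; E[N_3|do(N_2=3)] = -1.
E[N_3|N_2=3] averages over only the 3 units with N_2=3 (N_1 = 0, 7, 3): N_3 = -2, 1, 1, mean 0.
Difference = -1 − 0 = -1.

-1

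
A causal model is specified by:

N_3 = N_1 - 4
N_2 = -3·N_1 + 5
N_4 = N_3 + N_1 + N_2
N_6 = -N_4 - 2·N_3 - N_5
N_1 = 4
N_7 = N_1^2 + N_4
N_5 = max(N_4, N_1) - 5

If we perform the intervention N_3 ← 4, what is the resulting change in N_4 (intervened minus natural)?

The intervention breaks the incoming arrows to N_3: N_3 = N_1 - 4 no longer applies, and N_3 = 4.
N_2 = -3·N_1 + 5  [with N_1=4]  = -7
N_4 = N_3 + N_1 + N_2  [with N_3=4, N_1=4, N_2=-7]  = 1
Without intervention: N_2 = -3·N_1 + 5  [with N_1=4]  = -7; N_3 = N_1 - 4  [with N_1=4]  = 0; N_4 = N_3 + N_1 + N_2  [with N_3=0, N_1=4, N_2=-7]  = -3.
Change = 1 − (-3) = 4.

4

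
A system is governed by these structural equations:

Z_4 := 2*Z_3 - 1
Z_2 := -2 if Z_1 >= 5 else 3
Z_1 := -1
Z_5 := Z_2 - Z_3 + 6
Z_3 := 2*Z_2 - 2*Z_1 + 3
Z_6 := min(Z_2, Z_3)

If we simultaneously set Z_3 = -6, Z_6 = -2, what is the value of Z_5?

15

The joint intervention fixes Z_3 = -6, Z_6 = -2, removing each variable's own equation.
Z_2 = -2 if Z_1 >= 5 else 3  [with Z_1=-1]  = 3
Z_5 = Z_2 - Z_3 + 6  [with Z_2=3, Z_3=-6]  = 15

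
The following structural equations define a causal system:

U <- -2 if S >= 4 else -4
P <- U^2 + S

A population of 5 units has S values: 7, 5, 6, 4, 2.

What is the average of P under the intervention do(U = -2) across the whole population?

do(U=-2) breaks U's dependence on S. With U=-2 fixed, P across the units is 11, 9, 10, 8, 6, mean 8.8.

8.8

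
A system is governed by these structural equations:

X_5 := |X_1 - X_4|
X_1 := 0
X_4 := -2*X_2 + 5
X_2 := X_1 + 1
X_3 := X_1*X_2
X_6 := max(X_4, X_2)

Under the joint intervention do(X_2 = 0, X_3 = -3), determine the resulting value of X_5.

5

Under do(X_2 = 0, X_3 = -3), each intervened variable's structural equation is replaced by its fixed value.
X_4 = -2*X_2 + 5  [with X_2=0]  = 5
X_5 = |X_1 - X_4|  [with X_1=0, X_4=5]  = 5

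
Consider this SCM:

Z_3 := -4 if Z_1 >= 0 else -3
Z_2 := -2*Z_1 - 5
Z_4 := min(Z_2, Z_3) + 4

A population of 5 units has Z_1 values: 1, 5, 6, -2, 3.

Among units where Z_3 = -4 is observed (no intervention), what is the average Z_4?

Conditioning on Z_3=-4 selects the 4 unit(s) with Z_1 ∈ {1, 5, 6, 3}. Their Z_4 values: -3, -11, -13, -7. Mean = -8.5.

-8.5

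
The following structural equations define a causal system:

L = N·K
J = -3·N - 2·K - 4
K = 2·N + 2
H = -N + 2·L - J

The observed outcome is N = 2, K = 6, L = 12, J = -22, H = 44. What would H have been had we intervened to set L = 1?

do(L=1) replaces the equation L = N·K with the constant L = 1.
K = 2·N + 2  [with N=2]  = 6
J = -3·N - 2·K - 4  [with N=2, K=6]  = -22
H = -N + 2·L - J  [with N=2, L=1, J=-22]  = 22

22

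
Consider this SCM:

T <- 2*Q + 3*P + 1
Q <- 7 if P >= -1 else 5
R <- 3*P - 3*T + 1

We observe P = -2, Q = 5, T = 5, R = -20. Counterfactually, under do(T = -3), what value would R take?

4

The intervention breaks the incoming arrows to T: T <- 2*Q + 3*P + 1 no longer applies, and T = -3.
R = 3*P - 3*T + 1  [with P=-2, T=-3]  = 4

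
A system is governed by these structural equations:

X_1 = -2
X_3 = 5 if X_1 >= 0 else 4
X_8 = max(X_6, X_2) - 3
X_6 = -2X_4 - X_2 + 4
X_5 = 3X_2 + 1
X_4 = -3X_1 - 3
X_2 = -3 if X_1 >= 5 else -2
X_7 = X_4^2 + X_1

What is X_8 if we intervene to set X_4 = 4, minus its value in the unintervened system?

-2

do(X_4=4) replaces the equation X_4 = -3X_1 - 3 with the constant X_4 = 4.
X_2 = -3 if X_1 >= 5 else -2  [with X_1=-2]  = -2
X_6 = -2X_4 - X_2 + 4  [with X_4=4, X_2=-2]  = -2
X_8 = max(X_6, X_2) - 3  [with X_6=-2, X_2=-2]  = -5
Without intervention: X_2 = -3 if X_1 >= 5 else -2  [with X_1=-2]  = -2; X_4 = -3X_1 - 3  [with X_1=-2]  = 3; X_6 = -2X_4 - X_2 + 4  [with X_4=3, X_2=-2]  = 0; X_8 = max(X_6, X_2) - 3  [with X_6=0, X_2=-2]  = -3.
Change = -5 − (-3) = -2.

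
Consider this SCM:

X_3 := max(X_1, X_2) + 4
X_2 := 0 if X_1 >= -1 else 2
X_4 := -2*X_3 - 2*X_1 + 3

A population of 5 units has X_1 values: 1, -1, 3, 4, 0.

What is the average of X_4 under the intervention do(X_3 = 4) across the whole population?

Under do(X_3=4), X_3's equation is replaced by X_3=4 for every unit. Per-unit X_4: -7, -3, -11, -13, -5. Mean = -7.8.

-7.8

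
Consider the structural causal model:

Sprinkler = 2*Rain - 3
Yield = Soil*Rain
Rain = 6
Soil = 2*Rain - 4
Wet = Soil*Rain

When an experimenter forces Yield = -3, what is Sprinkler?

Under do(Yield=-3), the mechanism Yield = Soil*Rain is discarded; Yield is fixed at -3.
No directed path runs from Yield to Sprinkler, so Sprinkler keeps its natural value.
Sprinkler = 2*Rain - 3  [with Rain=6]  = 9

9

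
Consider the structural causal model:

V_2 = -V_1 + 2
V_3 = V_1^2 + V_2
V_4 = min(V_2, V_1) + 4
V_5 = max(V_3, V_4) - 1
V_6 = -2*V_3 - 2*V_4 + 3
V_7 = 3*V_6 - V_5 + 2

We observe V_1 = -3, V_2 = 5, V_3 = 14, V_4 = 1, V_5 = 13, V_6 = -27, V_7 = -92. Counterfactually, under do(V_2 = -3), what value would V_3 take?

The intervention breaks the incoming arrows to V_2: V_2 = -V_1 + 2 no longer applies, and V_2 = -3.
V_3 = V_1^2 + V_2  [with V_1=-3, V_2=-3]  = 6

6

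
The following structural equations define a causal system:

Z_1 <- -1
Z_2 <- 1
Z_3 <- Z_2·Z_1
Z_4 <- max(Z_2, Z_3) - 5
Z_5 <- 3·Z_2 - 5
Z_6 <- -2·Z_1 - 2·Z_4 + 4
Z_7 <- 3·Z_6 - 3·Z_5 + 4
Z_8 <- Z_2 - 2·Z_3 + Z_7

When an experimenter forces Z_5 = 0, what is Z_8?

do(Z_5=0) replaces the equation Z_5 <- 3·Z_2 - 5 with the constant Z_5 = 0.
Z_3 = Z_2·Z_1  [with Z_2=1, Z_1=-1]  = -1
Z_4 = max(Z_2, Z_3) - 5  [with Z_2=1, Z_3=-1]  = -4
Z_6 = -2·Z_1 - 2·Z_4 + 4  [with Z_1=-1, Z_4=-4]  = 14
Z_7 = 3·Z_6 - 3·Z_5 + 4  [with Z_6=14, Z_5=0]  = 46
Z_8 = Z_2 - 2·Z_3 + Z_7  [with Z_2=1, Z_3=-1, Z_7=46]  = 49

49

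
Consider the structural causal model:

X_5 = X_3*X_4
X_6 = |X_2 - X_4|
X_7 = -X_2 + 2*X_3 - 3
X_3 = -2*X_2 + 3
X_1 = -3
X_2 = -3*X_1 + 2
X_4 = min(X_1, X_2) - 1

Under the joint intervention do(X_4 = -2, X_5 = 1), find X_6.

The joint intervention fixes X_4 = -2, X_5 = 1, removing each variable's own equation.
X_2 = -3*X_1 + 2  [with X_1=-3]  = 11
X_6 = |X_2 - X_4|  [with X_2=11, X_4=-2]  = 13

13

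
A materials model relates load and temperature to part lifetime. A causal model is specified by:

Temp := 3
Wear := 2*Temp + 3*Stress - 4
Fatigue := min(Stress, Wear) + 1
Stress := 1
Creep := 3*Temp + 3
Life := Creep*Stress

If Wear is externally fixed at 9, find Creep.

12

Under do(Wear=9), the mechanism Wear := 2*Temp + 3*Stress - 4 is discarded; Wear is fixed at 9.
Since Creep is not a descendant of the intervened variable, it is unaffected.
Creep = 3*Temp + 3  [with Temp=3]  = 12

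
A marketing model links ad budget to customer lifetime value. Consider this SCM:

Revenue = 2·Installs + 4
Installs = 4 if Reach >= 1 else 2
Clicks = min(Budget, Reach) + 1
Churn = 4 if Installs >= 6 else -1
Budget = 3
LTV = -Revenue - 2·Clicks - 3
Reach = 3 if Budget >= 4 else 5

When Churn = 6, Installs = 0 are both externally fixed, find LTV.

Setting Churn = 6, Installs = 0 by intervention discards those variables' equations.
Reach = 3 if Budget >= 4 else 5  [with Budget=3]  = 5
Clicks = min(Budget, Reach) + 1  [with Budget=3, Reach=5]  = 4
Revenue = 2·Installs + 4  [with Installs=0]  = 4
LTV = -Revenue - 2·Clicks - 3  [with Revenue=4, Clicks=4]  = -15

-15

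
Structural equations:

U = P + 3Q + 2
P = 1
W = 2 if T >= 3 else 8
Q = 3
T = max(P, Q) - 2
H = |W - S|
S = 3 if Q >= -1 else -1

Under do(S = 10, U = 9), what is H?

2

Setting S = 10, U = 9 by intervention discards those variables' equations.
T = max(P, Q) - 2  [with P=1, Q=3]  = 1
W = 2 if T >= 3 else 8  [with T=1]  = 8
H = |W - S|  [with W=8, S=10]  = 2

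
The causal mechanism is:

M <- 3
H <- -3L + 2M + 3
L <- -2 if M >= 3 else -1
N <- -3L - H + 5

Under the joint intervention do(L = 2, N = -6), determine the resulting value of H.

The joint intervention fixes L = 2, N = -6, removing each variable's own equation.
H = -3L + 2M + 3  [with L=2, M=3]  = 3

3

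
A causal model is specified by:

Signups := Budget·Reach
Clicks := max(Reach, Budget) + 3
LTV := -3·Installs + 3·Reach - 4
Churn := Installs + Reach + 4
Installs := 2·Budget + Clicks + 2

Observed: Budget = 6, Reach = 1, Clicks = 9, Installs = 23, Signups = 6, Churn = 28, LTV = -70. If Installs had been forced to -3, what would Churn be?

2

Under do(Installs=-3), the mechanism Installs := 2·Budget + Clicks + 2 is discarded; Installs is fixed at -3.
Churn = Installs + Reach + 4  [with Installs=-3, Reach=1]  = 2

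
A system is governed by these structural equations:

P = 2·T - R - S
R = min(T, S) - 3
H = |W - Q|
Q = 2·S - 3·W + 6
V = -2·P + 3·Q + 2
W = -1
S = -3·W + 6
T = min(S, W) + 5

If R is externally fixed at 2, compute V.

Intervening sets R = 2 and removes its equation (R = min(T, S) - 3).
S = -3·W + 6  [with W=-1]  = 9
Q = 2·S - 3·W + 6  [with S=9, W=-1]  = 27
T = min(S, W) + 5  [with S=9, W=-1]  = 4
P = 2·T - R - S  [with T=4, R=2, S=9]  = -3
V = -2·P + 3·Q + 2  [with P=-3, Q=27]  = 89

89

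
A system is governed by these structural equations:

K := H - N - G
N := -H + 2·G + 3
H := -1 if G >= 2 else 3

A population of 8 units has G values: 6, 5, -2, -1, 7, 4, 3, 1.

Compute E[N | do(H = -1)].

9.75

Every unit gets H=-1 under the intervention. N values become 16, 14, 0, 2, 18, 12, 10, 6; E[N|do(H=-1)] = 9.75.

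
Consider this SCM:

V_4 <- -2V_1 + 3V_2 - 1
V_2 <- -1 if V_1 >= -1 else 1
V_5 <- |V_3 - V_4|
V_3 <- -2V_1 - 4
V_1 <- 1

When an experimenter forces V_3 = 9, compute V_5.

do(V_3=9) replaces the equation V_3 <- -2V_1 - 4 with the constant V_3 = 9.
V_2 = -1 if V_1 >= -1 else 1  [with V_1=1]  = -1
V_4 = -2V_1 + 3V_2 - 1  [with V_1=1, V_2=-1]  = -6
V_5 = |V_3 - V_4|  [with V_3=9, V_4=-6]  = 15

15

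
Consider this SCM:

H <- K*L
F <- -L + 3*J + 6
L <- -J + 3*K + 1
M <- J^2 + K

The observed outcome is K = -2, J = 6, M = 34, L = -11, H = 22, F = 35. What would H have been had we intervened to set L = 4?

Intervening sets L = 4 and removes its equation (L <- -J + 3*K + 1).
H = K*L  [with K=-2, L=4]  = -8

-8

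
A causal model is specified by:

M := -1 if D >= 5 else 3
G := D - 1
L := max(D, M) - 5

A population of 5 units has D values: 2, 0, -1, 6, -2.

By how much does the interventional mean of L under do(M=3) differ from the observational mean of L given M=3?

The intervention sets M=3 in all 5 units regardless of D. Recomputing L per unit gives -2, -2, -2, 1, -2; average -1.4.
Observing M=3 restricts to units where M's equation naturally yields 3: D ∈ {2, 0, -1, -2}. In that subpopulation L = -2, -2, -2, -2, mean -2.
Difference = -1.4 − (-2) = 0.6.

0.6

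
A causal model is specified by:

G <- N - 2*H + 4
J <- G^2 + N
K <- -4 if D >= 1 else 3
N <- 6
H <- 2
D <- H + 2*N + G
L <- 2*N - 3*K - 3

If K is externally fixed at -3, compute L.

18

Intervening sets K = -3 and removes its equation (K <- -4 if D >= 1 else 3).
L = 2*N - 3*K - 3  [with N=6, K=-3]  = 18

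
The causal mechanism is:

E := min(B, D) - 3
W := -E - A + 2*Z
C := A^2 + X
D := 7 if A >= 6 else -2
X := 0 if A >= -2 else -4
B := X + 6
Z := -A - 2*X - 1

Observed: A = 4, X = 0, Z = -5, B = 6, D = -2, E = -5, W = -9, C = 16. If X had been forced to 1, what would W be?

-13

Under do(X=1), the mechanism X := 0 if A >= -2 else -4 is discarded; X is fixed at 1.
Z = -A - 2*X - 1  [with A=4, X=1]  = -7
B = X + 6  [with X=1]  = 7
D = 7 if A >= 6 else -2  [with A=4]  = -2
E = min(B, D) - 3  [with B=7, D=-2]  = -5
W = -E - A + 2*Z  [with E=-5, A=4, Z=-7]  = -13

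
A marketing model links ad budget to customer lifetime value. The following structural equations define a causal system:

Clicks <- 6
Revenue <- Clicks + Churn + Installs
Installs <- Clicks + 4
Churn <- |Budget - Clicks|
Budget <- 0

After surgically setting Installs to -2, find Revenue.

do(Installs=-2) replaces the equation Installs <- Clicks + 4 with the constant Installs = -2.
Churn = |Budget - Clicks|  [with Budget=0, Clicks=6]  = 6
Revenue = Clicks + Churn + Installs  [with Clicks=6, Churn=6, Installs=-2]  = 10

10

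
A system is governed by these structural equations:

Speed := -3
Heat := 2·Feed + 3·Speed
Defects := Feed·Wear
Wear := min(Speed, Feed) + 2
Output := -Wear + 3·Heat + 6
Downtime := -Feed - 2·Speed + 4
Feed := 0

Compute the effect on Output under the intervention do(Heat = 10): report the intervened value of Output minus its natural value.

The intervention breaks the incoming arrows to Heat: Heat := 2·Feed + 3·Speed no longer applies, and Heat = 10.
Wear = min(Speed, Feed) + 2  [with Speed=-3, Feed=0]  = -1
Output = -Wear + 3·Heat + 6  [with Wear=-1, Heat=10]  = 37
Without intervention: Heat = 2·Feed + 3·Speed  [with Feed=0, Speed=-3]  = -9; Wear = min(Speed, Feed) + 2  [with Speed=-3, Feed=0]  = -1; Output = -Wear + 3·Heat + 6  [with Wear=-1, Heat=-9]  = -20.
Change = 37 − (-20) = 57.

57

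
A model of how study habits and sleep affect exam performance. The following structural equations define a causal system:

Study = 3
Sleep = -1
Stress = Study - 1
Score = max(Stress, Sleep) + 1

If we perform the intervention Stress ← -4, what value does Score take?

The intervention breaks the incoming arrows to Stress: Stress = Study - 1 no longer applies, and Stress = -4.
Score = max(Stress, Sleep) + 1  [with Stress=-4, Sleep=-1]  = 0

0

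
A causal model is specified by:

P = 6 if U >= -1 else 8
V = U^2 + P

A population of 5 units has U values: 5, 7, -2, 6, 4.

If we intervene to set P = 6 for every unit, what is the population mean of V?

32

Under do(P=6), P's equation is replaced by P=6 for every unit. Per-unit V: 31, 55, 10, 42, 22. Mean = 32.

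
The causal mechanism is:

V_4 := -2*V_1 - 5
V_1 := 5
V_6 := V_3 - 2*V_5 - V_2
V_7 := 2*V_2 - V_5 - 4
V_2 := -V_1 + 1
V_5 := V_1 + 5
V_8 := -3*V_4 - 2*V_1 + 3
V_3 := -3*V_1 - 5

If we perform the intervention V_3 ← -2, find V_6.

The intervention breaks the incoming arrows to V_3: V_3 := -3*V_1 - 5 no longer applies, and V_3 = -2.
V_2 = -V_1 + 1  [with V_1=5]  = -4
V_5 = V_1 + 5  [with V_1=5]  = 10
V_6 = V_3 - 2*V_5 - V_2  [with V_3=-2, V_5=10, V_2=-4]  = -18

-18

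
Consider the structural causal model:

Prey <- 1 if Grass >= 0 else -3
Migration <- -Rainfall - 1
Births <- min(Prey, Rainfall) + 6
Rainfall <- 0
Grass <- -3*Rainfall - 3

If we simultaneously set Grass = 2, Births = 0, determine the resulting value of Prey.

The joint intervention fixes Grass = 2, Births = 0, removing each variable's own equation.
Prey = 1 if Grass >= 0 else -3  [with Grass=2]  = 1

1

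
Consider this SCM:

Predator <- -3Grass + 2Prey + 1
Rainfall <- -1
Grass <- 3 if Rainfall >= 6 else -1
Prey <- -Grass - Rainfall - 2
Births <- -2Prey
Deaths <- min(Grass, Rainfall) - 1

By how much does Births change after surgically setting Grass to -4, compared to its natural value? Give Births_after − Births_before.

do(Grass=-4) replaces the equation Grass <- 3 if Rainfall >= 6 else -1 with the constant Grass = -4.
Prey = -Grass - Rainfall - 2  [with Grass=-4, Rainfall=-1]  = 3
Births = -2Prey  [with Prey=3]  = -6
Without intervention: Grass = 3 if Rainfall >= 6 else -1  [with Rainfall=-1]  = -1; Prey = -Grass - Rainfall - 2  [with Grass=-1, Rainfall=-1]  = 0; Births = -2Prey  [with Prey=0]  = 0.
Change = -6 − 0 = -6.

-6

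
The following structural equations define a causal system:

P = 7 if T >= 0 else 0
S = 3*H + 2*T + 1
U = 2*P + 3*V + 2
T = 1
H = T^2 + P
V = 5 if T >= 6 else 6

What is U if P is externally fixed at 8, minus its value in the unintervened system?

Under do(P=8), the mechanism P = 7 if T >= 0 else 0 is discarded; P is fixed at 8.
V = 5 if T >= 6 else 6  [with T=1]  = 6
U = 2*P + 3*V + 2  [with P=8, V=6]  = 36
Without intervention: P = 7 if T >= 0 else 0  [with T=1]  = 7; V = 5 if T >= 6 else 6  [with T=1]  = 6; U = 2*P + 3*V + 2  [with P=7, V=6]  = 34.
Change = 36 − 34 = 2.

2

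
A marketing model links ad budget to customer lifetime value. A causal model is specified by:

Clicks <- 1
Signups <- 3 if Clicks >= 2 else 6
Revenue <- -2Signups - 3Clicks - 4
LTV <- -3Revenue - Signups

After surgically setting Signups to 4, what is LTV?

41

Under do(Signups=4), the mechanism Signups <- 3 if Clicks >= 2 else 6 is discarded; Signups is fixed at 4.
Revenue = -2Signups - 3Clicks - 4  [with Signups=4, Clicks=1]  = -15
LTV = -3Revenue - Signups  [with Revenue=-15, Signups=4]  = 41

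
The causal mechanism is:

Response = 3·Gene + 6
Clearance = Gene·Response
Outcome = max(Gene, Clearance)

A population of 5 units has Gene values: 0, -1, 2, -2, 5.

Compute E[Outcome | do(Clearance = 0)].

do(Clearance=0) breaks Clearance's dependence on Gene. With Clearance=0 fixed, Outcome across the units is 0, 0, 2, 0, 5, mean 1.4.

1.4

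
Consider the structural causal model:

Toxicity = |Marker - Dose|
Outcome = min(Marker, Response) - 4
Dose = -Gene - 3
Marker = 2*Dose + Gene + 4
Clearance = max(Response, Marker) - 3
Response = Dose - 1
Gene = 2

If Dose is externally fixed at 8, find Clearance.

Under do(Dose=8), the mechanism Dose = -Gene - 3 is discarded; Dose is fixed at 8.
Marker = 2*Dose + Gene + 4  [with Dose=8, Gene=2]  = 22
Response = Dose - 1  [with Dose=8]  = 7
Clearance = max(Response, Marker) - 3  [with Response=7, Marker=22]  = 19

19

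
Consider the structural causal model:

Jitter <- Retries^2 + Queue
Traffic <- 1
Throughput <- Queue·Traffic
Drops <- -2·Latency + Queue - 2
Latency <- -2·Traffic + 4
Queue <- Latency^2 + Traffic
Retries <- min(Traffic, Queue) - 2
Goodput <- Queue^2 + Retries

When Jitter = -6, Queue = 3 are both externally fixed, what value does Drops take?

Under do(Jitter = -6, Queue = 3), each intervened variable's structural equation is replaced by its fixed value.
Latency = -2·Traffic + 4  [with Traffic=1]  = 2
Drops = -2·Latency + Queue - 2  [with Latency=2, Queue=3]  = -3

-3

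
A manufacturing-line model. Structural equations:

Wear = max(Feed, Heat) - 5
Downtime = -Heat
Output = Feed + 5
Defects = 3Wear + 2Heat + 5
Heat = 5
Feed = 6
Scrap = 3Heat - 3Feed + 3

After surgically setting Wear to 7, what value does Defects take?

The intervention breaks the incoming arrows to Wear: Wear = max(Feed, Heat) - 5 no longer applies, and Wear = 7.
Defects = 3Wear + 2Heat + 5  [with Wear=7, Heat=5]  = 36

36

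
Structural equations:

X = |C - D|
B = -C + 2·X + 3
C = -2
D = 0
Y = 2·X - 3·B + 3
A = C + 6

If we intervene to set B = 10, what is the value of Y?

The intervention breaks the incoming arrows to B: B = -C + 2·X + 3 no longer applies, and B = 10.
X = |C - D|  [with C=-2, D=0]  = 2
Y = 2·X - 3·B + 3  [with X=2, B=10]  = -23

-23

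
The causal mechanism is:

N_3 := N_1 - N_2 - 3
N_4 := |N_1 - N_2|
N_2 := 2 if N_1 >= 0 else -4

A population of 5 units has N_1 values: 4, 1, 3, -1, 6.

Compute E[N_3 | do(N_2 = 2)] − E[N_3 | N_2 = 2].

-0.9

The intervention sets N_2=2 in all 5 units regardless of N_1. Recomputing N_3 per unit gives -1, -4, -2, -6, 1; average -2.4.
E[N_3|N_2=2] averages over only the 4 units with N_2=2 (N_1 = 4, 1, 3, 6): N_3 = -1, -4, -2, 1, mean -1.5.
Difference = -2.4 − (-1.5) = -0.9.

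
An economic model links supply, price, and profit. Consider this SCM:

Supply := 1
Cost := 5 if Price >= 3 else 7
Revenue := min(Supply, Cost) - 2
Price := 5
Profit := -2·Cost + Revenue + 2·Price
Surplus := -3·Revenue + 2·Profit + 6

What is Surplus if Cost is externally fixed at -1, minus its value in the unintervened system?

The intervention breaks the incoming arrows to Cost: Cost := 5 if Price >= 3 else 7 no longer applies, and Cost = -1.
Revenue = min(Supply, Cost) - 2  [with Supply=1, Cost=-1]  = -3
Profit = -2·Cost + Revenue + 2·Price  [with Cost=-1, Revenue=-3, Price=5]  = 9
Surplus = -3·Revenue + 2·Profit + 6  [with Revenue=-3, Profit=9]  = 33
Without intervention: Cost = 5 if Price >= 3 else 7  [with Price=5]  = 5; Revenue = min(Supply, Cost) - 2  [with Supply=1, Cost=5]  = -1; Profit = -2·Cost + Revenue + 2·Price  [with Cost=5, Revenue=-1, Price=5]  = -1; Surplus = -3·Revenue + 2·Profit + 6  [with Revenue=-1, Profit=-1]  = 7.
Change = 33 − 7 = 26.

26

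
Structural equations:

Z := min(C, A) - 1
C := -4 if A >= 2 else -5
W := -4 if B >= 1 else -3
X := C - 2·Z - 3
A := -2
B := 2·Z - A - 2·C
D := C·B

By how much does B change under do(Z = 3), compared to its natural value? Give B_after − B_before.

18

The intervention breaks the incoming arrows to Z: Z := min(C, A) - 1 no longer applies, and Z = 3.
C = -4 if A >= 2 else -5  [with A=-2]  = -5
B = 2·Z - A - 2·C  [with Z=3, A=-2, C=-5]  = 18
Without intervention: C = -4 if A >= 2 else -5  [with A=-2]  = -5; Z = min(C, A) - 1  [with C=-5, A=-2]  = -6; B = 2·Z - A - 2·C  [with Z=-6, A=-2, C=-5]  = 0.
Change = 18 − 0 = 18.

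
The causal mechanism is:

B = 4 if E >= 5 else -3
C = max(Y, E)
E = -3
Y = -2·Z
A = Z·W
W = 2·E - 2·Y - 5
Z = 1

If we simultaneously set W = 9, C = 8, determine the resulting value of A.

9

Under do(W = 9, C = 8), each intervened variable's structural equation is replaced by its fixed value.
A = Z·W  [with Z=1, W=9]  = 9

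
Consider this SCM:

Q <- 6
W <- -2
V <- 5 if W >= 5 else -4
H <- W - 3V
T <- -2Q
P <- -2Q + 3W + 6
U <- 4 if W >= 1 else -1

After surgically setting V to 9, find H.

-29

The intervention breaks the incoming arrows to V: V <- 5 if W >= 5 else -4 no longer applies, and V = 9.
H = W - 3V  [with W=-2, V=9]  = -29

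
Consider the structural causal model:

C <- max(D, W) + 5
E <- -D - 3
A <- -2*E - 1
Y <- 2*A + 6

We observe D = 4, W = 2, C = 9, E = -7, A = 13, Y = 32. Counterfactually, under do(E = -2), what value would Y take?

Under do(E=-2), the mechanism E <- -D - 3 is discarded; E is fixed at -2.
A = -2*E - 1  [with E=-2]  = 3
Y = 2*A + 6  [with A=3]  = 12

12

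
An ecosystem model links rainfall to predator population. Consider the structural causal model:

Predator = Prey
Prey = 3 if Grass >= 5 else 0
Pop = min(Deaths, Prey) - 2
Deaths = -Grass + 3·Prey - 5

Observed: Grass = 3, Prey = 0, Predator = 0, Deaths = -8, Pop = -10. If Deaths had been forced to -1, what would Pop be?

-3

Intervening sets Deaths = -1 and removes its equation (Deaths = -Grass + 3·Prey - 5).
Prey = 3 if Grass >= 5 else 0  [with Grass=3]  = 0
Pop = min(Deaths, Prey) - 2  [with Deaths=-1, Prey=0]  = -3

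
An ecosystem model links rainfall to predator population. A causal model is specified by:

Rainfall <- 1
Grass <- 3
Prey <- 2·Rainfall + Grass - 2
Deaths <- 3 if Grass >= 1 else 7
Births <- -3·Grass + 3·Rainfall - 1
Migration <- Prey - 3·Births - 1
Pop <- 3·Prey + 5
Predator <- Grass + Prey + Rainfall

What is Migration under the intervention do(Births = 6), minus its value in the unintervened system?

-39

Under do(Births=6), the mechanism Births <- -3·Grass + 3·Rainfall - 1 is discarded; Births is fixed at 6.
Prey = 2·Rainfall + Grass - 2  [with Rainfall=1, Grass=3]  = 3
Migration = Prey - 3·Births - 1  [with Prey=3, Births=6]  = -16
Without intervention: Prey = 2·Rainfall + Grass - 2  [with Rainfall=1, Grass=3]  = 3; Births = -3·Grass + 3·Rainfall - 1  [with Grass=3, Rainfall=1]  = -7; Migration = Prey - 3·Births - 1  [with Prey=3, Births=-7]  = 23.
Change = -16 − 23 = -39.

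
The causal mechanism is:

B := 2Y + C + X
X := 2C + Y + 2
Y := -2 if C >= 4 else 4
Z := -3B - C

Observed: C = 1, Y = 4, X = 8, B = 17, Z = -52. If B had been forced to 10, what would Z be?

-31

Intervening sets B = 10 and removes its equation (B := 2Y + C + X).
Z = -3B - C  [with B=10, C=1]  = -31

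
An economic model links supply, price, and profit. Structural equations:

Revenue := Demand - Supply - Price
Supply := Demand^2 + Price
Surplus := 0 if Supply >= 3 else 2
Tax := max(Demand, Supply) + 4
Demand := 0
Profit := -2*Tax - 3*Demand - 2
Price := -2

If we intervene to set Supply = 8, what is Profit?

-26

The intervention breaks the incoming arrows to Supply: Supply := Demand^2 + Price no longer applies, and Supply = 8.
Tax = max(Demand, Supply) + 4  [with Demand=0, Supply=8]  = 12
Profit = -2*Tax - 3*Demand - 2  [with Tax=12, Demand=0]  = -26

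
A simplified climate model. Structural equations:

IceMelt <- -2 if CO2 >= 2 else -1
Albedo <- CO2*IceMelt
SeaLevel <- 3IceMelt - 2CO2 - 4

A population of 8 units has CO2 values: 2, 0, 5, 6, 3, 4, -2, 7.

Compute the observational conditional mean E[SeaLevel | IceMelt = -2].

-19

E[SeaLevel|IceMelt=-2] averages over only the 6 units with IceMelt=-2 (CO2 = 2, 5, 6, 3, 4, 7): SeaLevel = -14, -20, -22, -16, -18, -24, mean -19.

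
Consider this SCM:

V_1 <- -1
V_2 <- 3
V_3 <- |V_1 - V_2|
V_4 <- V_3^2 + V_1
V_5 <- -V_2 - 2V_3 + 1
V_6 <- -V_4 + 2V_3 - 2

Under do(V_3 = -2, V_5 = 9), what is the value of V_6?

Setting V_3 = -2, V_5 = 9 by intervention discards those variables' equations.
V_4 = V_3^2 + V_1  [with V_3=-2, V_1=-1]  = 3
V_6 = -V_4 + 2V_3 - 2  [with V_4=3, V_3=-2]  = -9

-9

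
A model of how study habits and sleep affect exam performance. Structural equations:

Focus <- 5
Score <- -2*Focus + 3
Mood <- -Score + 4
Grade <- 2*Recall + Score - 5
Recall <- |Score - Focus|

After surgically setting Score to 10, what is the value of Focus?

5

Under do(Score=10), the mechanism Score <- -2*Focus + 3 is discarded; Score is fixed at 10.
Focus is not downstream of the intervention, so its value is determined by the original equations.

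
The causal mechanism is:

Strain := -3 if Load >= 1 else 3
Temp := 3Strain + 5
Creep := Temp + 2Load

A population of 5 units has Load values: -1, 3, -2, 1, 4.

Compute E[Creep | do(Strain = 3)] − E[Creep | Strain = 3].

5

The intervention sets Strain=3 in all 5 units regardless of Load. Recomputing Creep per unit gives 12, 20, 10, 16, 22; average 16.
Observing Strain=3 restricts to units where Strain's equation naturally yields 3: Load ∈ {-1, -2}. In that subpopulation Creep = 12, 10, mean 11.
Difference = 16 − 11 = 5.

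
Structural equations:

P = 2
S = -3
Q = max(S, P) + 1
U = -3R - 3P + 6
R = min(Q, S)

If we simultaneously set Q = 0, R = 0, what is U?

Setting Q = 0, R = 0 by intervention discards those variables' equations.
U = -3R - 3P + 6  [with R=0, P=2]  = 0

0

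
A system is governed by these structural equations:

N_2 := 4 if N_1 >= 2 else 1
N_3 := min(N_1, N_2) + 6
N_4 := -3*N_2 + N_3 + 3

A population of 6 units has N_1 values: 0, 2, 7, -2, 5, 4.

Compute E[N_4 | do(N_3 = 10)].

4

The intervention sets N_3=10 in all 6 units regardless of N_1. Recomputing N_4 per unit gives 10, 1, 1, 10, 1, 1; average 4.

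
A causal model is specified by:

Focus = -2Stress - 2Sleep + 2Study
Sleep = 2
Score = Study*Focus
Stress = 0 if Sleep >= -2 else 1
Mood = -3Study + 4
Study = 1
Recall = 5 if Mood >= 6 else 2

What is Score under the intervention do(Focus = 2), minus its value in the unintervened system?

4

Intervening sets Focus = 2 and removes its equation (Focus = -2Stress - 2Sleep + 2Study).
Score = Study*Focus  [with Study=1, Focus=2]  = 2
Without intervention: Stress = 0 if Sleep >= -2 else 1  [with Sleep=2]  = 0; Focus = -2Stress - 2Sleep + 2Study  [with Stress=0, Sleep=2, Study=1]  = -2; Score = Study*Focus  [with Study=1, Focus=-2]  = -2.
Change = 2 − (-2) = 4.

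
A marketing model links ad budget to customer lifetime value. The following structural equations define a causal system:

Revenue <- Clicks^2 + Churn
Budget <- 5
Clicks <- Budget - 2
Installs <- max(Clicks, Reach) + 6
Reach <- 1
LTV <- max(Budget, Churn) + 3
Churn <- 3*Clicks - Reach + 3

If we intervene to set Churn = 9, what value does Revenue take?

18

The intervention breaks the incoming arrows to Churn: Churn <- 3*Clicks - Reach + 3 no longer applies, and Churn = 9.
Clicks = Budget - 2  [with Budget=5]  = 3
Revenue = Clicks^2 + Churn  [with Clicks=3, Churn=9]  = 18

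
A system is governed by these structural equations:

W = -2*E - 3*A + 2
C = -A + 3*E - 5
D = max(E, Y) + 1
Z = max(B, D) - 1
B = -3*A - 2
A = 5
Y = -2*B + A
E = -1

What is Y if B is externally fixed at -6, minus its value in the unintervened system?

The intervention breaks the incoming arrows to B: B = -3*A - 2 no longer applies, and B = -6.
Y = -2*B + A  [with B=-6, A=5]  = 17
Without intervention: B = -3*A - 2  [with A=5]  = -17; Y = -2*B + A  [with B=-17, A=5]  = 39.
Change = 17 − 39 = -22.

-22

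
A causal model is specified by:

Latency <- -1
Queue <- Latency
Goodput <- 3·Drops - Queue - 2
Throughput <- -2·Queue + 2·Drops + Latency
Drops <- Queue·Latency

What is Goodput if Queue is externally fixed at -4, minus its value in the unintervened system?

do(Queue=-4) replaces the equation Queue <- Latency with the constant Queue = -4.
Drops = Queue·Latency  [with Queue=-4, Latency=-1]  = 4
Goodput = 3·Drops - Queue - 2  [with Drops=4, Queue=-4]  = 14
Without intervention: Queue = Latency  [with Latency=-1]  = -1; Drops = Queue·Latency  [with Queue=-1, Latency=-1]  = 1; Goodput = 3·Drops - Queue - 2  [with Drops=1, Queue=-1]  = 2.
Change = 14 − 2 = 12.

12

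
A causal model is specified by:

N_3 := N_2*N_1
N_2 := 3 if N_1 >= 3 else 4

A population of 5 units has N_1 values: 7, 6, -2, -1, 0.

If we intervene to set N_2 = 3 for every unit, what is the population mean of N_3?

6

Every unit gets N_2=3 under the intervention. N_3 values become 21, 18, -6, -3, 0; E[N_3|do(N_2=3)] = 6.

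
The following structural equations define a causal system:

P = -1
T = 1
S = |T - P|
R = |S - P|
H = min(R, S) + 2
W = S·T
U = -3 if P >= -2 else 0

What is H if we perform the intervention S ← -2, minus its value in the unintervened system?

-4

do(S=-2) replaces the equation S = |T - P| with the constant S = -2.
R = |S - P|  [with S=-2, P=-1]  = 1
H = min(R, S) + 2  [with R=1, S=-2]  = 0
Without intervention: S = |T - P|  [with T=1, P=-1]  = 2; R = |S - P|  [with S=2, P=-1]  = 3; H = min(R, S) + 2  [with R=3, S=2]  = 4.
Change = 0 − 4 = -4.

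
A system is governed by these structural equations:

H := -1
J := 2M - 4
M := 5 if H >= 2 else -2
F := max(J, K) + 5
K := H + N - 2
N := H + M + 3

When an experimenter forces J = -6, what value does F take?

The intervention breaks the incoming arrows to J: J := 2M - 4 no longer applies, and J = -6.
M = 5 if H >= 2 else -2  [with H=-1]  = -2
N = H + M + 3  [with H=-1, M=-2]  = 0
K = H + N - 2  [with H=-1, N=0]  = -3
F = max(J, K) + 5  [with J=-6, K=-3]  = 2

2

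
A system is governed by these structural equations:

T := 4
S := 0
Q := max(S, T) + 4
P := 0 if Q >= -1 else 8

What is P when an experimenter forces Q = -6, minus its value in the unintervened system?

8

The intervention breaks the incoming arrows to Q: Q := max(S, T) + 4 no longer applies, and Q = -6.
P = 0 if Q >= -1 else 8  [with Q=-6]  = 8
Without intervention: Q = max(S, T) + 4  [with S=0, T=4]  = 8; P = 0 if Q >= -1 else 8  [with Q=8]  = 0.
Change = 8 − 0 = 8.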